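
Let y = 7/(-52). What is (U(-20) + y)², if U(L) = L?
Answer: 1096209/2704 ≈ 405.40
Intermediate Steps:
y = -7/52 (y = 7*(-1/52) = -7/52 ≈ -0.13462)
(U(-20) + y)² = (-20 - 7/52)² = (-1047/52)² = 1096209/2704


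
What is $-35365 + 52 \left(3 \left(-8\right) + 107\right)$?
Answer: $-31049$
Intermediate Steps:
$-35365 + 52 \left(3 \left(-8\right) + 107\right) = -35365 + 52 \left(-24 + 107\right) = -35365 + 52 \cdot 83 = -35365 + 4316 = -31049$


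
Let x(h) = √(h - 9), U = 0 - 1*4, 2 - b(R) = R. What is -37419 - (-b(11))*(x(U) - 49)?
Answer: -36978 - 9*I*√13 ≈ -36978.0 - 32.45*I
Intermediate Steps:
b(R) = 2 - R
U = -4 (U = 0 - 4 = -4)
x(h) = √(-9 + h)
-37419 - (-b(11))*(x(U) - 49) = -37419 - (-(2 - 1*11))*(√(-9 - 4) - 49) = -37419 - (-(2 - 11))*(√(-13) - 49) = -37419 - (-1*(-9))*(I*√13 - 49) = -37419 - 9*(-49 + I*√13) = -37419 - (-441 + 9*I*√13) = -37419 + (441 - 9*I*√13) = -36978 - 9*I*√13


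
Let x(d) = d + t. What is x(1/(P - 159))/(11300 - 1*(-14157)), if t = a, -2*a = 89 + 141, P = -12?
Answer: -19666/4353147 ≈ -0.0045177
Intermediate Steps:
a = -115 (a = -(89 + 141)/2 = -½*230 = -115)
t = -115
x(d) = -115 + d (x(d) = d - 115 = -115 + d)
x(1/(P - 159))/(11300 - 1*(-14157)) = (-115 + 1/(-12 - 159))/(11300 - 1*(-14157)) = (-115 + 1/(-171))/(11300 + 14157) = (-115 - 1/171)/25457 = -19666/171*1/25457 = -19666/4353147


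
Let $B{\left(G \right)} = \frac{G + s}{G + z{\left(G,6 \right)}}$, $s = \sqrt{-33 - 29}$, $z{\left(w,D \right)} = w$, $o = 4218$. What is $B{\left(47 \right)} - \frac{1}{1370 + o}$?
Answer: $\frac{2793}{5588} + \frac{i \sqrt{62}}{94} \approx 0.49982 + 0.083766 i$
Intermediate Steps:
$s = i \sqrt{62}$ ($s = \sqrt{-62} = i \sqrt{62} \approx 7.874 i$)
$B{\left(G \right)} = \frac{G + i \sqrt{62}}{2 G}$ ($B{\left(G \right)} = \frac{G + i \sqrt{62}}{G + G} = \frac{G + i \sqrt{62}}{2 G}$)
$B{\left(47 \right)} - \frac{1}{1370 + o} = \frac{47 + i \sqrt{62}}{2 \cdot 47} - \frac{1}{1370 + 4218} = \frac{1}{2} \cdot \frac{1}{47} \left(47 + i \sqrt{62}\right) - \frac{1}{5588} = \left(\frac{1}{2} + \frac{i \sqrt{62}}{94}\right) - \frac{1}{5588} = \frac{2793}{5588} + \frac{i \sqrt{62}}{94}$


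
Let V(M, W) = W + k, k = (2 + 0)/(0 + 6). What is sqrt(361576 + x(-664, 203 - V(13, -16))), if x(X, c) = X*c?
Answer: 2*sqrt(486858)/3 ≈ 465.17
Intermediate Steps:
k = 1/3 (k = 2/6 = 2*(1/6) = 1/3 ≈ 0.33333)
V(M, W) = 1/3 + W (V(M, W) = W + 1/3 = 1/3 + W)
sqrt(361576 + x(-664, 203 - V(13, -16))) = sqrt(361576 - 664*(203 - (1/3 - 16))) = sqrt(361576 - 664*(203 - 1*(-47/3))) = sqrt(361576 - 664*(203 + 47/3)) = sqrt(361576 - 664*656/3) = sqrt(361576 - 435584/3) = sqrt(649144/3) = 2*sqrt(486858)/3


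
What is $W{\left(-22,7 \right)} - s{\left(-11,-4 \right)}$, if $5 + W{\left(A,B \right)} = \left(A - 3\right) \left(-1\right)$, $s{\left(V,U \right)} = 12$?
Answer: $8$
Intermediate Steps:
$W{\left(A,B \right)} = -2 - A$ ($W{\left(A,B \right)} = -5 + \left(A - 3\right) \left(-1\right) = -5 + \left(-3 + A\right) \left(-1\right) = -5 - \left(-3 + A\right) = -2 - A$)
$W{\left(-22,7 \right)} - s{\left(-11,-4 \right)} = \left(-2 - -22\right) - 12 = \left(-2 + 22\right) - 12 = 20 - 12 = 8$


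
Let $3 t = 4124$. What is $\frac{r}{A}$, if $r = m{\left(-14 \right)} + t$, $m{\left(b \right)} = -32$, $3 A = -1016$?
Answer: $- \frac{1007}{254} \approx -3.9646$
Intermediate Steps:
$t = \frac{4124}{3}$ ($t = \frac{1}{3} \cdot 4124 = \frac{4124}{3} \approx 1374.7$)
$A = - \frac{1016}{3}$ ($A = \frac{1}{3} \left(-1016\right) = - \frac{1016}{3} \approx -338.67$)
$r = \frac{4028}{3}$ ($r = -32 + \frac{4124}{3} = \frac{4028}{3} \approx 1342.7$)
$\frac{r}{A} = \frac{4028}{3 \left(- \frac{1016}{3}\right)} = \frac{4028}{3} \left(- \frac{3}{1016}\right) = - \frac{1007}{254}$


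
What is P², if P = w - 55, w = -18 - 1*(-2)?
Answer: 5041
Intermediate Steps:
w = -16 (w = -18 + 2 = -16)
P = -71 (P = -16 - 55 = -71)
P² = (-71)² = 5041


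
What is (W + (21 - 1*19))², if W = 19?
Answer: 441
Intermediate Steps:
(W + (21 - 1*19))² = (19 + (21 - 1*19))² = (19 + (21 - 19))² = (19 + 2)² = 21² = 441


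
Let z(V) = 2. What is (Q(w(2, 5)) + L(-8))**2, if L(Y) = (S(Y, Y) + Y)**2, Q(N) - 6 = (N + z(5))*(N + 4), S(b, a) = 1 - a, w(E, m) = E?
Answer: 961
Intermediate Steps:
Q(N) = 6 + (2 + N)*(4 + N) (Q(N) = 6 + (N + 2)*(N + 4) = 6 + (2 + N)*(4 + N))
L(Y) = 1 (L(Y) = ((1 - Y) + Y)**2 = 1**2 = 1)
(Q(w(2, 5)) + L(-8))**2 = ((14 + 2**2 + 6*2) + 1)**2 = ((14 + 4 + 12) + 1)**2 = (30 + 1)**2 = 31**2 = 961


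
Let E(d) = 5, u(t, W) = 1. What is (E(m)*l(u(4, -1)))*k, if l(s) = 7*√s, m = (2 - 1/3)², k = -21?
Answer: -735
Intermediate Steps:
m = 25/9 (m = (2 - 1*⅓)² = (2 - ⅓)² = (5/3)² = 25/9 ≈ 2.7778)
(E(m)*l(u(4, -1)))*k = (5*(7*√1))*(-21) = (5*(7*1))*(-21) = (5*7)*(-21) = 35*(-21) = -735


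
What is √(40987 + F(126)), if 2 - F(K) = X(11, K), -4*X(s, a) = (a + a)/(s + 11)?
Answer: √19840062/22 ≈ 202.46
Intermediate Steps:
X(s, a) = -a/(2*(11 + s)) (X(s, a) = -(a + a)/(4*(s + 11)) = -2*a/(4*(11 + s)) = -a/(2*(11 + s)))
F(K) = 2 + K/44 (F(K) = 2 - (-1)*K/(22 + 2*11) = 2 - (-1)*K/(22 + 22) = 2 - (-1)*K/44 = 2 + K/44)
√(40987 + F(126)) = √(40987 + (2 + (1/44)*126)) = √(40987 + (2 + 63/22)) = √(40987 + 107/22) = √(901821/22) = √19840062/22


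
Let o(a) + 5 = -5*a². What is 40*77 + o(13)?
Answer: 2230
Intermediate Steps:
o(a) = -5 - 5*a²
40*77 + o(13) = 40*77 + (-5 - 5*13²) = 3080 + (-5 - 5*169) = 3080 + (-5 - 845) = 3080 - 850 = 2230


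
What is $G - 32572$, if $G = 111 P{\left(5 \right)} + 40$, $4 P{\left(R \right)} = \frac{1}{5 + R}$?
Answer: $- \frac{1301169}{40} \approx -32529.0$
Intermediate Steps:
$P{\left(R \right)} = \frac{1}{4 \left(5 + R\right)}$
$G = \frac{1711}{40}$ ($G = 111 \frac{1}{4 \left(5 + 5\right)} + 40 = 111 \frac{1}{4 \cdot 10} + 40 = 111 \cdot \frac{1}{4} \cdot \frac{1}{10} + 40 = 111 \cdot \frac{1}{40} + 40 = \frac{111}{40} + 40 = \frac{1711}{40} \approx 42.775$)
$G - 32572 = \frac{1711}{40} - 32572 = - \frac{1301169}{40}$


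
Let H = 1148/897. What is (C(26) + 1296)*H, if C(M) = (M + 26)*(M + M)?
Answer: 4592000/897 ≈ 5119.3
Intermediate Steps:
H = 1148/897 (H = 1148*(1/897) = 1148/897 ≈ 1.2798)
C(M) = 2*M*(26 + M) (C(M) = (26 + M)*(2*M) = 2*M*(26 + M))
(C(26) + 1296)*H = (2*26*(26 + 26) + 1296)*(1148/897) = (2*26*52 + 1296)*(1148/897) = (2704 + 1296)*(1148/897) = 4000*(1148/897) = 4592000/897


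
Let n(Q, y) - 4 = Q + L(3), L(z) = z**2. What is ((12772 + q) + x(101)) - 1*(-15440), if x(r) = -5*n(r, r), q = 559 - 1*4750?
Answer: 23451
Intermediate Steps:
q = -4191 (q = 559 - 4750 = -4191)
n(Q, y) = 13 + Q (n(Q, y) = 4 + (Q + 3**2) = 4 + (Q + 9) = 4 + (9 + Q) = 13 + Q)
x(r) = -65 - 5*r (x(r) = -5*(13 + r) = -65 - 5*r)
((12772 + q) + x(101)) - 1*(-15440) = ((12772 - 4191) + (-65 - 5*101)) - 1*(-15440) = (8581 + (-65 - 505)) + 15440 = (8581 - 570) + 15440 = 8011 + 15440 = 23451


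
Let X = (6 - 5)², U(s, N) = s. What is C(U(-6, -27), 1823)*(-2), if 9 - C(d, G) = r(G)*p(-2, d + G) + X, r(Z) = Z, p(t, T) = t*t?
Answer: 14568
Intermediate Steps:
p(t, T) = t²
X = 1 (X = 1² = 1)
C(d, G) = 8 - 4*G (C(d, G) = 9 - (G*(-2)² + 1) = 9 - (G*4 + 1) = 9 - (4*G + 1) = 9 - (1 + 4*G) = 9 + (-1 - 4*G) = 8 - 4*G)
C(U(-6, -27), 1823)*(-2) = (8 - 4*1823)*(-2) = (8 - 7292)*(-2) = -7284*(-2) = 14568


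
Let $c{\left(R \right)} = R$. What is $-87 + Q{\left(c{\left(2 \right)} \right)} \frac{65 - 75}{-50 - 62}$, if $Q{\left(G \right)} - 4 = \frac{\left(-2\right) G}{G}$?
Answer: $- \frac{2431}{28} \approx -86.821$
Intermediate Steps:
$Q{\left(G \right)} = 2$ ($Q{\left(G \right)} = 4 + \frac{\left(-2\right) G}{G} = 4 - 2 = 2$)
$-87 + Q{\left(c{\left(2 \right)} \right)} \frac{65 - 75}{-50 - 62} = -87 + 2 \frac{65 - 75}{-50 - 62} = -87 + 2 \left(- \frac{10}{-112}\right) = -87 + 2 \left(\left(-10\right) \left(- \frac{1}{112}\right)\right) = -87 + 2 \cdot \frac{5}{56} = -87 + \frac{5}{28} = - \frac{2431}{28}$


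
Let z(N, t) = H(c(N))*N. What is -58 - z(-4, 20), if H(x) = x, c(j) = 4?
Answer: -42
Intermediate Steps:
z(N, t) = 4*N
-58 - z(-4, 20) = -58 - 4*(-4) = -58 - 1*(-16) = -58 + 16 = -42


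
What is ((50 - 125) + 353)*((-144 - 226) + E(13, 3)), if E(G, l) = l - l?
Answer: -102860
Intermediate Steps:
E(G, l) = 0
((50 - 125) + 353)*((-144 - 226) + E(13, 3)) = ((50 - 125) + 353)*((-144 - 226) + 0) = (-75 + 353)*(-370 + 0) = 278*(-370) = -102860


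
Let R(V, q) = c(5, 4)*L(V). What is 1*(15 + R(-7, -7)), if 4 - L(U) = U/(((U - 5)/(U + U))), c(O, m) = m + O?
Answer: 249/2 ≈ 124.50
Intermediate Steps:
c(O, m) = O + m
L(U) = 4 - 2*U**2/(-5 + U) (L(U) = 4 - U/((U - 5)/(U + U)) = 4 - U/((-5 + U)/((2*U))) = 4 - U/((-5 + U)*(1/(2*U))) = 4 - U/((-5 + U)/(2*U)) = 4 - U*2*U/(-5 + U) = 4 - 2*U**2/(-5 + U))
R(V, q) = 18*(-10 - V**2 + 2*V)/(-5 + V) (R(V, q) = (5 + 4)*(2*(-10 - V**2 + 2*V)/(-5 + V)) = 9*(2*(-10 - V**2 + 2*V)/(-5 + V)) = 18*(-10 - V**2 + 2*V)/(-5 + V))
1*(15 + R(-7, -7)) = 1*(15 + 18*(-10 - 1*(-7)**2 + 2*(-7))/(-5 - 7)) = 1*(15 + 18*(-10 - 1*49 - 14)/(-12)) = 1*(15 + 18*(-1/12)*(-10 - 49 - 14)) = 1*(15 + 18*(-1/12)*(-73)) = 1*(15 + 219/2) = 1*(249/2) = 249/2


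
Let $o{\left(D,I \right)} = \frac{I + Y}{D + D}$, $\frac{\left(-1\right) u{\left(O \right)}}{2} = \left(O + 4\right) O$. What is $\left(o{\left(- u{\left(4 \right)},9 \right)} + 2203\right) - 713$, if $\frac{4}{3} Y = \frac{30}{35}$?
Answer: $\frac{2670215}{1792} \approx 1490.1$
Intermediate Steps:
$u{\left(O \right)} = - 2 O \left(4 + O\right)$ ($u{\left(O \right)} = - 2 \left(O + 4\right) O = - 2 \left(4 + O\right) O = - 2 O \left(4 + O\right)$)
$Y = \frac{9}{14}$ ($Y = \frac{3 \cdot \frac{30}{35}}{4} = \frac{3 \cdot 30 \cdot \frac{1}{35}}{4} = \frac{3}{4} \cdot \frac{6}{7} = \frac{9}{14} \approx 0.64286$)
$o{\left(D,I \right)} = \frac{\frac{9}{14} + I}{2 D}$ ($o{\left(D,I \right)} = \frac{I + \frac{9}{14}}{D + D} = \frac{\frac{9}{14} + I}{2 D}$)
$\left(o{\left(- u{\left(4 \right)},9 \right)} + 2203\right) - 713 = \left(\frac{9 + 14 \cdot 9}{28 \left(- \left(-2\right) 4 \left(4 + 4\right)\right)} + 2203\right) - 713 = \left(\frac{9 + 126}{28 \left(- \left(-2\right) 4 \cdot 8\right)} + 2203\right) - 713 = \left(\frac{1}{28} \frac{1}{\left(-1\right) \left(-64\right)} 135 + 2203\right) - 713 = \left(\frac{1}{28} \cdot \frac{1}{64} \cdot 135 + 2203\right) - 713 = \left(\frac{135}{1792} + 2203\right) - 713 = \frac{3947911}{1792} - 713 = \frac{2670215}{1792}$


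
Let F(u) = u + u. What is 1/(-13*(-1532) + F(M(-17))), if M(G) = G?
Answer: 1/19882 ≈ 5.0297e-5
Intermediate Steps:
F(u) = 2*u
1/(-13*(-1532) + F(M(-17))) = 1/(-13*(-1532) + 2*(-17)) = 1/(19916 - 34) = 1/19882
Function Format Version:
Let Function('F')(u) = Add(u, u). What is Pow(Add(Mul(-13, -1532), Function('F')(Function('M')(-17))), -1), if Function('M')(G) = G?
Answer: Rational(1, 19882) ≈ 5.0297e-5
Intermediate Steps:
Function('F')(u) = Mul(2, u)
Pow(Add(Mul(-13, -1532), Function('F')(Function('M')(-17))), -1) = Pow(Add(Mul(-13, -1532), Mul(2, -17)), -1) = Pow(Add(19916, -34), -1) = Pow(19882, -1) = Rational(1, 19882)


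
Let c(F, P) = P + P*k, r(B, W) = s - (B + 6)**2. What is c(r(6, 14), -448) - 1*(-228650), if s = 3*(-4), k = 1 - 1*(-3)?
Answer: 226410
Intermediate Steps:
k = 4 (k = 1 + 3 = 4)
s = -12
r(B, W) = -12 - (6 + B)**2 (r(B, W) = -12 - (B + 6)**2 = -12 - (6 + B)**2)
c(F, P) = 5*P (c(F, P) = P + P*4 = P + 4*P = 5*P)
c(r(6, 14), -448) - 1*(-228650) = 5*(-448) - 1*(-228650) = -2240 + 228650 = 226410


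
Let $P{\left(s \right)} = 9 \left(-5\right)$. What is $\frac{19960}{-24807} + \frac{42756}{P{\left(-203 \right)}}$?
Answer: $- \frac{117949588}{124035} \approx -950.94$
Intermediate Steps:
$P{\left(s \right)} = -45$
$\frac{19960}{-24807} + \frac{42756}{P{\left(-203 \right)}} = \frac{19960}{-24807} + \frac{42756}{-45} = 19960 \left(- \frac{1}{24807}\right) + 42756 \left(- \frac{1}{45}\right) = - \frac{19960}{24807} - \frac{14252}{15} = - \frac{117949588}{124035}$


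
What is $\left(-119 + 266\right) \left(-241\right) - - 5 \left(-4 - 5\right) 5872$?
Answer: $-299667$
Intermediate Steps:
$\left(-119 + 266\right) \left(-241\right) - - 5 \left(-4 - 5\right) 5872 = 147 \left(-241\right) - \left(-5\right) \left(-9\right) 5872 = -35427 - 45 \cdot 5872 = -35427 - 264240 = -299667$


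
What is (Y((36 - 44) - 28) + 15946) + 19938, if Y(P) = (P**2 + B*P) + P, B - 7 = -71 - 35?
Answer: 40708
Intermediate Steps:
B = -99 (B = 7 + (-71 - 35) = 7 - 106 = -99)
Y(P) = P**2 - 98*P (Y(P) = (P**2 - 99*P) + P = P**2 - 98*P)
(Y((36 - 44) - 28) + 15946) + 19938 = (((36 - 44) - 28)*(-98 + ((36 - 44) - 28)) + 15946) + 19938 = ((-8 - 28)*(-98 + (-8 - 28)) + 15946) + 19938 = (-36*(-98 - 36) + 15946) + 19938 = (-36*(-134) + 15946) + 19938 = (4824 + 15946) + 19938 = 20770 + 19938 = 40708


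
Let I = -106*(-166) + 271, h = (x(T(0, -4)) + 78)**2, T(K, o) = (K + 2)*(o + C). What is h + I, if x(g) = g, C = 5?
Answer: 24267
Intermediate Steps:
T(K, o) = (2 + K)*(5 + o) (T(K, o) = (K + 2)*(o + 5) = (2 + K)*(5 + o))
h = 6400 (h = ((10 + 2*(-4) + 5*0 + 0*(-4)) + 78)**2 = ((10 - 8 + 0 + 0) + 78)**2 = (2 + 78)**2 = 80**2 = 6400)
I = 17867 (I = 17596 + 271 = 17867)
h + I = 6400 + 17867 = 24267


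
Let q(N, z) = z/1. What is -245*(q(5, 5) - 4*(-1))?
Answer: -2205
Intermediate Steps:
q(N, z) = z (q(N, z) = z*1 = z)
-245*(q(5, 5) - 4*(-1)) = -245*(5 - 4*(-1)) = -245*(5 + 4) = -245*9 = -2205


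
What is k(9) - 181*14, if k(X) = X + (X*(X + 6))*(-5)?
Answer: -3200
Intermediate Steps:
k(X) = X - 5*X*(6 + X) (k(X) = X + (X*(6 + X))*(-5) = X - 5*X*(6 + X))
k(9) - 181*14 = -1*9*(29 + 5*9) - 181*14 = -1*9*(29 + 45) - 2534 = -1*9*74 - 2534 = -666 - 2534 = -3200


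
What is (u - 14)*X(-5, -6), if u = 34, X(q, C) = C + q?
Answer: -220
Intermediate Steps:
(u - 14)*X(-5, -6) = (34 - 14)*(-6 - 5) = 20*(-11) = -220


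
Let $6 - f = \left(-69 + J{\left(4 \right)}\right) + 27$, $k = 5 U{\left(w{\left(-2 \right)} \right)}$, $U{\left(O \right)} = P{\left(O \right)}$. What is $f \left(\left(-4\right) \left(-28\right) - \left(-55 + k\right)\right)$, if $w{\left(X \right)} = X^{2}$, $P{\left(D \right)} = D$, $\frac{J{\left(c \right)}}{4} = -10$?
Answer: $12936$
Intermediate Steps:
$J{\left(c \right)} = -40$ ($J{\left(c \right)} = 4 \left(-10\right) = -40$)
$U{\left(O \right)} = O$
$k = 20$ ($k = 5 \left(-2\right)^{2} = 5 \cdot 4 = 20$)
$f = 88$ ($f = 6 - \left(\left(-69 - 40\right) + 27\right) = 6 - \left(-109 + 27\right) = 6 - -82 = 6 + 82 = 88$)
$f \left(\left(-4\right) \left(-28\right) - \left(-55 + k\right)\right) = 88 \left(\left(-4\right) \left(-28\right) + \left(55 - 20\right)\right) = 88 \left(112 + \left(55 - 20\right)\right) = 88 \left(112 + 35\right) = 88 \cdot 147 = 12936$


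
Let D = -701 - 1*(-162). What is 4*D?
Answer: -2156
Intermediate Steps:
D = -539 (D = -701 + 162 = -539)
4*D = 4*(-539) = -2156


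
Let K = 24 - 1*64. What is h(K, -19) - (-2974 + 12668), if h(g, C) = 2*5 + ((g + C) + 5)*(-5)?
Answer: -9414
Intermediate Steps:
K = -40 (K = 24 - 64 = -40)
h(g, C) = -15 - 5*C - 5*g (h(g, C) = 10 + ((C + g) + 5)*(-5) = 10 + (5 + C + g)*(-5) = 10 + (-25 - 5*C - 5*g) = -15 - 5*C - 5*g)
h(K, -19) - (-2974 + 12668) = (-15 - 5*(-19) - 5*(-40)) - (-2974 + 12668) = (-15 + 95 + 200) - 1*9694 = 280 - 9694 = -9414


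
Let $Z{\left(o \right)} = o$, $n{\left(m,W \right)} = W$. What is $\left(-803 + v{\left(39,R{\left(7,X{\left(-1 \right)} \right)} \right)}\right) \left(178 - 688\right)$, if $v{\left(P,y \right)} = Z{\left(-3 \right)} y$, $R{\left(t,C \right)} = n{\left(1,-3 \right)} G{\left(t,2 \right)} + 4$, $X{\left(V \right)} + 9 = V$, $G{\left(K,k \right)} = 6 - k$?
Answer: $397290$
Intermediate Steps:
$X{\left(V \right)} = -9 + V$
$R{\left(t,C \right)} = -8$ ($R{\left(t,C \right)} = - 3 \left(6 - 2\right) + 4 = \left(-3\right) 4 + 4 = -12 + 4 = -8$)
$v{\left(P,y \right)} = - 3 y$
$\left(-803 + v{\left(39,R{\left(7,X{\left(-1 \right)} \right)} \right)}\right) \left(178 - 688\right) = \left(-803 - -24\right) \left(178 - 688\right) = \left(-803 + 24\right) \left(-510\right) = \left(-779\right) \left(-510\right) = 397290$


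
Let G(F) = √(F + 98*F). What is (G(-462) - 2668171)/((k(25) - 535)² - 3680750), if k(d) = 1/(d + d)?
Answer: 6670427500/8486365999 - 82500*I*√42/8486365999 ≈ 0.78602 - 6.3002e-5*I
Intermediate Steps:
k(d) = 1/(2*d)
G(F) = 3*√11*√F (G(F) = √(99*F) = 3*√11*√F)
(G(-462) - 2668171)/((k(25) - 535)² - 3680750) = (3*√11*√(-462) - 2668171)/(((½)/25 - 535)² - 3680750) = (3*√11*(I*√462) - 2668171)/(((½)*(1/25) - 535)² - 3680750) = (33*I*√42 - 2668171)/((1/50 - 535)² - 3680750) = (-2668171 + 33*I*√42)/((-26749/50)² - 3680750) = (-2668171 + 33*I*√42)/(715509001/2500 - 3680750) = (-2668171 + 33*I*√42)/(-8486365999/2500) = (-2668171 + 33*I*√42)*(-2500/8486365999) = 6670427500/8486365999 - 82500*I*√42/8486365999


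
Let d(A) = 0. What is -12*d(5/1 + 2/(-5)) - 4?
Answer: -4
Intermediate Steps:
-12*d(5/1 + 2/(-5)) - 4 = -12*0 - 4 = 0 - 4 = -4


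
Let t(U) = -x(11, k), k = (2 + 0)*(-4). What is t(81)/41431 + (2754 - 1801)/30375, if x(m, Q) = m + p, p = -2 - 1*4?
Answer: 39331868/1258466625 ≈ 0.031254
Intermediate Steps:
p = -6 (p = -2 - 4 = -6)
k = -8 (k = 2*(-4) = -8)
x(m, Q) = -6 + m (x(m, Q) = m - 6 = -6 + m)
t(U) = -5 (t(U) = -(-6 + 11) = -1*5 = -5)
t(81)/41431 + (2754 - 1801)/30375 = -5/41431 + (2754 - 1801)/30375 = -5*1/41431 + 953*(1/30375) = -5/41431 + 953/30375 = 39331868/1258466625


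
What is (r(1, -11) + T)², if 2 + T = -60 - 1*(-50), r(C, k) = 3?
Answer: 81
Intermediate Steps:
T = -12 (T = -2 + (-60 - 1*(-50)) = -2 + (-60 + 50) = -2 - 10 = -12)
(r(1, -11) + T)² = (3 - 12)² = (-9)² = 81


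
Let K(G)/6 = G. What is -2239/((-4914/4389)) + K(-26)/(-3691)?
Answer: 1727243645/863694 ≈ 1999.8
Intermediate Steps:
K(G) = 6*G
-2239/((-4914/4389)) + K(-26)/(-3691) = -2239/((-4914/4389)) + (6*(-26))/(-3691) = -2239/((-4914*1/4389)) - 156*(-1/3691) = -2239/(-234/209) + 156/3691 = -2239*(-209/234) + 156/3691 = 467951/234 + 156/3691 = 1727243645/863694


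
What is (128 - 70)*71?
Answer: 4118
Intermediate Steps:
(128 - 70)*71 = 58*71 = 4118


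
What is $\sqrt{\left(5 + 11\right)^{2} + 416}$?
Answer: $4 \sqrt{42} \approx 25.923$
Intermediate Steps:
$\sqrt{\left(5 + 11\right)^{2} + 416} = \sqrt{16^{2} + 416} = \sqrt{256 + 416} = \sqrt{672} = 4 \sqrt{42}$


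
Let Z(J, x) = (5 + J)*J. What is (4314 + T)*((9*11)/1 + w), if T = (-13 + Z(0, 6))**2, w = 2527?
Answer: 11772358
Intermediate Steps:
Z(J, x) = J*(5 + J)
T = 169 (T = (-13 + 0*(5 + 0))**2 = (-13 + 0*5)**2 = (-13 + 0)**2 = (-13)**2 = 169)
(4314 + T)*((9*11)/1 + w) = (4314 + 169)*((9*11)/1 + 2527) = 4483*(99*1 + 2527) = 4483*(99 + 2527) = 4483*2626 = 11772358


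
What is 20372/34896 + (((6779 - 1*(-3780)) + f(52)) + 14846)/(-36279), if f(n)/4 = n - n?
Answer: -12288091/105499332 ≈ -0.11648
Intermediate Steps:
f(n) = 0 (f(n) = 4*(n - n) = 4*0 = 0)
20372/34896 + (((6779 - 1*(-3780)) + f(52)) + 14846)/(-36279) = 20372/34896 + (((6779 - 1*(-3780)) + 0) + 14846)/(-36279) = 20372*(1/34896) + (((6779 + 3780) + 0) + 14846)*(-1/36279) = 5093/8724 + ((10559 + 0) + 14846)*(-1/36279) = 5093/8724 + (10559 + 14846)*(-1/36279) = 5093/8724 + 25405*(-1/36279) = 5093/8724 - 25405/36279 = -12288091/105499332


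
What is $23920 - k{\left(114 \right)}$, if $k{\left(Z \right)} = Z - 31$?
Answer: $23837$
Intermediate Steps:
$k{\left(Z \right)} = -31 + Z$ ($k{\left(Z \right)} = Z - 31 = -31 + Z$)
$23920 - k{\left(114 \right)} = 23920 - \left(-31 + 114\right) = 23920 - 83 = 23837$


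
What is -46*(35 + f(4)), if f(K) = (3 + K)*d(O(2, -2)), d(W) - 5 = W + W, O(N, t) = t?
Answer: -1932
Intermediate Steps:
d(W) = 5 + 2*W (d(W) = 5 + (W + W) = 5 + 2*W)
f(K) = 3 + K (f(K) = (3 + K)*(5 + 2*(-2)) = (3 + K)*(5 - 4) = (3 + K)*1 = 3 + K)
-46*(35 + f(4)) = -46*(35 + (3 + 4)) = -46*(35 + 7) = -46*42 = -1932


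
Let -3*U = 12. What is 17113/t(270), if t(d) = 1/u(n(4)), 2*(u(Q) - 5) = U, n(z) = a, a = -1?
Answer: 51339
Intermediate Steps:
U = -4 (U = -⅓*12 = -4)
n(z) = -1
u(Q) = 3 (u(Q) = 5 + (½)*(-4) = 5 - 2 = 3)
t(d) = ⅓ (t(d) = 1/3 = ⅓)
17113/t(270) = 17113/(⅓) = 17113*3 = 51339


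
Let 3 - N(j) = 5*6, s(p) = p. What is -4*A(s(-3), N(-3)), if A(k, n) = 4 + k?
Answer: -4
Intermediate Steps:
N(j) = -27 (N(j) = 3 - 5*6 = 3 - 1*30 = 3 - 30 = -27)
-4*A(s(-3), N(-3)) = -4*(4 - 3) = -4*1 = -4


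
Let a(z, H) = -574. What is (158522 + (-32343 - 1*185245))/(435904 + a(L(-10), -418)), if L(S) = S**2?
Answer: -4219/31095 ≈ -0.13568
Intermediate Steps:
(158522 + (-32343 - 1*185245))/(435904 + a(L(-10), -418)) = (158522 + (-32343 - 1*185245))/(435904 - 574) = (158522 + (-32343 - 185245))/435330 = (158522 - 217588)*(1/435330) = -59066*1/435330 = -4219/31095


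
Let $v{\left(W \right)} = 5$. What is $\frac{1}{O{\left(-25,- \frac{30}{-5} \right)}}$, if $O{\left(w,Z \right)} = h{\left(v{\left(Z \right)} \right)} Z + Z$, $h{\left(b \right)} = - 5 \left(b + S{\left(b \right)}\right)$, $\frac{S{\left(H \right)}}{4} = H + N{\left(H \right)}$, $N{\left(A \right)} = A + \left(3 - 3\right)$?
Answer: $- \frac{1}{1344} \approx -0.00074405$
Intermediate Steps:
$N{\left(A \right)} = A$ ($N{\left(A \right)} = A + 0 = A$)
$S{\left(H \right)} = 8 H$ ($S{\left(H \right)} = 4 \left(H + H\right) = 4 \cdot 2 H = 8 H$)
$h{\left(b \right)} = - 45 b$ ($h{\left(b \right)} = - 5 \left(b + 8 b\right) = - 5 \cdot 9 b = - 45 b$)
$O{\left(w,Z \right)} = - 224 Z$ ($O{\left(w,Z \right)} = \left(-45\right) 5 Z + Z = - 225 Z + Z = - 224 Z$)
$\frac{1}{O{\left(-25,- \frac{30}{-5} \right)}} = \frac{1}{\left(-224\right) \left(- \frac{30}{-5}\right)} = \frac{1}{\left(-224\right) \left(\left(-30\right) \left(- \frac{1}{5}\right)\right)} = \frac{1}{\left(-224\right) 6} = \frac{1}{-1344} = - \frac{1}{1344}$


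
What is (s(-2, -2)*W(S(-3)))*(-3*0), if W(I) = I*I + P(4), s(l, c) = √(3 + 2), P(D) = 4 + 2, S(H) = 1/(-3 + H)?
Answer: 0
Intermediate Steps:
P(D) = 6
s(l, c) = √5
W(I) = 6 + I² (W(I) = I*I + 6 = I² + 6 = 6 + I²)
(s(-2, -2)*W(S(-3)))*(-3*0) = (√5*(6 + (1/(-3 - 3))²))*(-3*0) = (√5*(6 + (1/(-6))²))*0 = (√5*(6 + (-⅙)²))*0 = (√5*(6 + 1/36))*0 = (√5*(217/36))*0 = (217*√5/36)*0 = 0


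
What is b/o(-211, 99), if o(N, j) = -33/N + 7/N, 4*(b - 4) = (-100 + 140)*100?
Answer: 105922/13 ≈ 8147.8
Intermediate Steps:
b = 1004 (b = 4 + ((-100 + 140)*100)/4 = 4 + (40*100)/4 = 4 + (1/4)*4000 = 4 + 1000 = 1004)
o(N, j) = -26/N
b/o(-211, 99) = 1004/((-26/(-211))) = 1004/((-26*(-1/211))) = 1004/(26/211) = 1004*(211/26) = 105922/13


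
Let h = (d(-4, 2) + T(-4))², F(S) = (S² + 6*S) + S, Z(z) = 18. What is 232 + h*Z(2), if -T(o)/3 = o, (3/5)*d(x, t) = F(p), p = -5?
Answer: 624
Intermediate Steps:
F(S) = S² + 7*S
d(x, t) = -50/3 (d(x, t) = 5*(-5*(7 - 5))/3 = 5*(-5*2)/3 = (5/3)*(-10) = -50/3)
T(o) = -3*o
h = 196/9 (h = (-50/3 - 3*(-4))² = (-50/3 + 12)² = (-14/3)² = 196/9 ≈ 21.778)
232 + h*Z(2) = 232 + (196/9)*18 = 232 + 392 = 624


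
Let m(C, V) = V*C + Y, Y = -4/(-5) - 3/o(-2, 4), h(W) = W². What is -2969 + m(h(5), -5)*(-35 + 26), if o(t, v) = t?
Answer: -18647/10 ≈ -1864.7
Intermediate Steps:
Y = 23/10 (Y = -4/(-5) - 3/(-2) = -4*(-⅕) - 3*(-½) = ⅘ + 3/2 = 23/10 ≈ 2.3000)
m(C, V) = 23/10 + C*V (m(C, V) = V*C + 23/10 = C*V + 23/10 = 23/10 + C*V)
-2969 + m(h(5), -5)*(-35 + 26) = -2969 + (23/10 + 5²*(-5))*(-35 + 26) = -2969 + (23/10 + 25*(-5))*(-9) = -2969 + (23/10 - 125)*(-9) = -2969 - 1227/10*(-9) = -2969 + 11043/10 = -18647/10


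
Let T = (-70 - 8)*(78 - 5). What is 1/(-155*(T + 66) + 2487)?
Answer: 1/874827 ≈ 1.1431e-6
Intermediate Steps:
T = -5694 (T = -78*73 = -5694)
1/(-155*(T + 66) + 2487) = 1/(-155*(-5694 + 66) + 2487) = 1/(-155*(-5628) + 2487) = 1/(872340 + 2487) = 1/874827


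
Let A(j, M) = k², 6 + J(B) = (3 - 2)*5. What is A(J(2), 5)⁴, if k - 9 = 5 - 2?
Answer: 429981696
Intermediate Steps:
J(B) = -1 (J(B) = -6 + (3 - 2)*5 = -6 + 1*5 = -6 + 5 = -1)
k = 12 (k = 9 + (5 - 2) = 9 + 3 = 12)
A(j, M) = 144 (A(j, M) = 12² = 144)
A(J(2), 5)⁴ = 144⁴ = 429981696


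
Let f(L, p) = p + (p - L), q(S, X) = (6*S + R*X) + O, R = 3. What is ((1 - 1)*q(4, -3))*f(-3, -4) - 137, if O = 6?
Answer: -137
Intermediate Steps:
q(S, X) = 6 + 3*X + 6*S (q(S, X) = (6*S + 3*X) + 6 = (3*X + 6*S) + 6 = 6 + 3*X + 6*S)
f(L, p) = -L + 2*p
((1 - 1)*q(4, -3))*f(-3, -4) - 137 = ((1 - 1)*(6 + 3*(-3) + 6*4))*(-1*(-3) + 2*(-4)) - 137 = (0*(6 - 9 + 24))*(3 - 8) - 137 = (0*21)*(-5) - 137 = 0*(-5) - 137 = 0 - 137 = -137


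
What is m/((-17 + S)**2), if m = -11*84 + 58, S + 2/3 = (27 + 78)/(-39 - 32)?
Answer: -19644777/8315042 ≈ -2.3626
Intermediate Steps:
S = -457/213 (S = -2/3 + (27 + 78)/(-39 - 32) = -2/3 + 105/(-71) = -2/3 + 105*(-1/71) = -2/3 - 105/71 = -457/213 ≈ -2.1455)
m = -866 (m = -924 + 58 = -866)
m/((-17 + S)**2) = -866/(-17 - 457/213)**2 = -866/((-4078/213)**2) = -866/16630084/45369 = -866*45369/16630084 = -19644777/8315042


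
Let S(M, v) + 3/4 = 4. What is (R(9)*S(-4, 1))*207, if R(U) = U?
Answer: 24219/4 ≈ 6054.8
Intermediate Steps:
S(M, v) = 13/4 (S(M, v) = -¾ + 4 = 13/4)
(R(9)*S(-4, 1))*207 = (9*(13/4))*207 = (117/4)*207 = 24219/4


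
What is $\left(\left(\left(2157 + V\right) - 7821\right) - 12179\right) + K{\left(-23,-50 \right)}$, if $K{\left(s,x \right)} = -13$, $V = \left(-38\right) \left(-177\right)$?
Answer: $-11130$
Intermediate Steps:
$V = 6726$
$\left(\left(\left(2157 + V\right) - 7821\right) - 12179\right) + K{\left(-23,-50 \right)} = \left(\left(\left(2157 + 6726\right) - 7821\right) - 12179\right) - 13 = \left(\left(8883 - 7821\right) - 12179\right) - 13 = \left(1062 - 12179\right) - 13 = -11117 - 13 = -11130$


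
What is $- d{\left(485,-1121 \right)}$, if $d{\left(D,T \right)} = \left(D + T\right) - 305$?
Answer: $941$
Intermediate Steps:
$d{\left(D,T \right)} = -305 + D + T$
$- d{\left(485,-1121 \right)} = - (-305 + 485 - 1121) = \left(-1\right) \left(-941\right) = 941$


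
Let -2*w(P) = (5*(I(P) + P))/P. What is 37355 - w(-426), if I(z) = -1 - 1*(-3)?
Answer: 7957145/213 ≈ 37358.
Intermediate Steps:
I(z) = 2 (I(z) = -1 + 3 = 2)
w(P) = -(10 + 5*P)/(2*P) (w(P) = -5*(2 + P)/(2*P) = -(10 + 5*P)/(2*P))
37355 - w(-426) = 37355 - (-5/2 - 5/(-426)) = 37355 - (-5/2 - 5*(-1/426)) = 37355 - (-5/2 + 5/426) = 37355 - 1*(-530/213) = 37355 + 530/213 = 7957145/213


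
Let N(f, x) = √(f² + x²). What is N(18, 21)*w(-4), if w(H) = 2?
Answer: 6*√85 ≈ 55.317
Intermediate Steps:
N(18, 21)*w(-4) = √(18² + 21²)*2 = √(324 + 441)*2 = √765*2 = (3*√85)*2 = 6*√85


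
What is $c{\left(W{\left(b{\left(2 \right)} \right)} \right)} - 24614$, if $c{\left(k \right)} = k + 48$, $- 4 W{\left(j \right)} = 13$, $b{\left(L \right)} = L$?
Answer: $- \frac{98277}{4} \approx -24569.0$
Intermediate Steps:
$W{\left(j \right)} = - \frac{13}{4}$ ($W{\left(j \right)} = \left(- \frac{1}{4}\right) 13 = - \frac{13}{4}$)
$c{\left(k \right)} = 48 + k$
$c{\left(W{\left(b{\left(2 \right)} \right)} \right)} - 24614 = \left(48 - \frac{13}{4}\right) - 24614 = \frac{179}{4} - 24614 = - \frac{98277}{4}$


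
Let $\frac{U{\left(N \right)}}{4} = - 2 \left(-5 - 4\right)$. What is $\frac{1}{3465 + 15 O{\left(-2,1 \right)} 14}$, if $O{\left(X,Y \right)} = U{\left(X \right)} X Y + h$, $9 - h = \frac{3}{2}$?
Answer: $- \frac{1}{25200} \approx -3.9683 \cdot 10^{-5}$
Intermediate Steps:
$h = \frac{15}{2}$ ($h = 9 - \frac{3}{2} = \frac{15}{2} \approx 7.5$)
$U{\left(N \right)} = 72$ ($U{\left(N \right)} = 4 \left(- 2 \left(-5 - 4\right)\right) = 4 \left(\left(-2\right) \left(-9\right)\right) = 4 \cdot 18 = 72$)
$O{\left(X,Y \right)} = \frac{15}{2} + 72 X Y$ ($O{\left(X,Y \right)} = 72 X Y + \frac{15}{2} = \frac{15}{2} + 72 X Y$)
$\frac{1}{3465 + 15 O{\left(-2,1 \right)} 14} = \frac{1}{3465 + 15 \left(\frac{15}{2} + 72 \left(-2\right) 1\right) 14} = \frac{1}{3465 + 15 \left(\frac{15}{2} - 144\right) 14} = \frac{1}{3465 + 15 \left(- \frac{273}{2}\right) 14} = \frac{1}{3465 - 28665} = \frac{1}{-25200} = - \frac{1}{25200}$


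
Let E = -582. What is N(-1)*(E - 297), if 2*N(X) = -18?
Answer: 7911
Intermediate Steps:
N(X) = -9 (N(X) = (½)*(-18) = -9)
N(-1)*(E - 297) = -9*(-582 - 297) = -9*(-879) = 7911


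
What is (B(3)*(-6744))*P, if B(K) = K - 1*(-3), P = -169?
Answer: 6838416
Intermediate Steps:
B(K) = 3 + K (B(K) = K + 3 = 3 + K)
(B(3)*(-6744))*P = ((3 + 3)*(-6744))*(-169) = (6*(-6744))*(-169) = -40464*(-169) = 6838416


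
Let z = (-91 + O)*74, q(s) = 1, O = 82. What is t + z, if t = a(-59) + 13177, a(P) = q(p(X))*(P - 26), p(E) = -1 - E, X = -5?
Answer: 12426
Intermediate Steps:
a(P) = -26 + P (a(P) = 1*(P - 26) = 1*(-26 + P) = -26 + P)
t = 13092 (t = (-26 - 59) + 13177 = -85 + 13177 = 13092)
z = -666 (z = (-91 + 82)*74 = -9*74 = -666)
t + z = 13092 - 666 = 12426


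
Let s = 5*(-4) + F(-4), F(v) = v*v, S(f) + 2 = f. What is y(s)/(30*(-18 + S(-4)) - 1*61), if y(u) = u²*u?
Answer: 64/781 ≈ 0.081946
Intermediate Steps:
S(f) = -2 + f
F(v) = v²
s = -4 (s = 5*(-4) + (-4)² = -20 + 16 = -4)
y(u) = u³
y(s)/(30*(-18 + S(-4)) - 1*61) = (-4)³/(30*(-18 + (-2 - 4)) - 1*61) = -64/(30*(-18 - 6) - 61) = -64/(30*(-24) - 61) = -64/(-720 - 61) = -64/(-781) = -64*(-1/781) = 64/781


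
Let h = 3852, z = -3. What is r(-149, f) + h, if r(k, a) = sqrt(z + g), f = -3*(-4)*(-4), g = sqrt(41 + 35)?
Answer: 3852 + sqrt(-3 + 2*sqrt(19)) ≈ 3854.4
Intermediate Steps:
g = 2*sqrt(19) (g = sqrt(76) = 2*sqrt(19) ≈ 8.7178)
f = -48 (f = 12*(-4) = -48)
r(k, a) = sqrt(-3 + 2*sqrt(19))
r(-149, f) + h = sqrt(-3 + 2*sqrt(19)) + 3852 = 3852 + sqrt(-3 + 2*sqrt(19))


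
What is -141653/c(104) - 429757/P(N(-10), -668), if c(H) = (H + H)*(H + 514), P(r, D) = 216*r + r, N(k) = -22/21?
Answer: 82815722039/43833504 ≈ 1889.3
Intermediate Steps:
N(k) = -22/21 (N(k) = -22*1/21 = -22/21)
P(r, D) = 217*r
c(H) = 2*H*(514 + H) (c(H) = (2*H)*(514 + H) = 2*H*(514 + H))
-141653/c(104) - 429757/P(N(-10), -668) = -141653*1/(208*(514 + 104)) - 429757/(217*(-22/21)) = -141653/(2*104*618) - 429757/(-682/3) = -141653/128544 - 429757*(-3/682) = -141653*1/128544 + 1289271/682 = -141653/128544 + 1289271/682 = 82815722039/43833504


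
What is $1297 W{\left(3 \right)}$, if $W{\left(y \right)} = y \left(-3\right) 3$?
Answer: $-35019$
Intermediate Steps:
$W{\left(y \right)} = - 9 y$ ($W{\left(y \right)} = - 3 y 3 = - 9 y$)
$1297 W{\left(3 \right)} = 1297 \left(\left(-9\right) 3\right) = 1297 \left(-27\right) = -35019$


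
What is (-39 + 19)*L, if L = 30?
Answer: -600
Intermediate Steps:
(-39 + 19)*L = (-39 + 19)*30 = -20*30 = -600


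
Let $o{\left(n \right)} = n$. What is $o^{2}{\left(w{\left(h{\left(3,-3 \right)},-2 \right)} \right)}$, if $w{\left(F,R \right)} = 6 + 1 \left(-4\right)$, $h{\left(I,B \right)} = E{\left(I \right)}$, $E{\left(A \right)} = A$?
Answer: $4$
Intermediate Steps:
$h{\left(I,B \right)} = I$
$w{\left(F,R \right)} = 2$ ($w{\left(F,R \right)} = 6 - 4 = 2$)
$o^{2}{\left(w{\left(h{\left(3,-3 \right)},-2 \right)} \right)} = 2^{2} = 4$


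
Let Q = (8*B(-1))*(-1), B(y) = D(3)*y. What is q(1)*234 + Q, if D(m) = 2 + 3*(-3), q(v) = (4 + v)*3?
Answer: 3454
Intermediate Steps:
q(v) = 12 + 3*v
D(m) = -7 (D(m) = 2 - 9 = -7)
B(y) = -7*y
Q = -56 (Q = (8*(-7*(-1)))*(-1) = (8*7)*(-1) = 56*(-1) = -56)
q(1)*234 + Q = (12 + 3*1)*234 - 56 = (12 + 3)*234 - 56 = 15*234 - 56 = 3510 - 56 = 3454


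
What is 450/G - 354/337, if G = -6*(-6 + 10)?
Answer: -26691/1348 ≈ -19.800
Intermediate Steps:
G = -24 (G = -6*4 = -24)
450/G - 354/337 = 450/(-24) - 354/337 = 450*(-1/24) - 354*1/337 = -75/4 - 354/337 = -26691/1348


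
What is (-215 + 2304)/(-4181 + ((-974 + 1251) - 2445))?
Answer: -2089/6349 ≈ -0.32903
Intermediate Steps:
(-215 + 2304)/(-4181 + ((-974 + 1251) - 2445)) = 2089/(-4181 + (277 - 2445)) = 2089/(-4181 - 2168) = 2089/(-6349) = 2089*(-1/6349) = -2089/6349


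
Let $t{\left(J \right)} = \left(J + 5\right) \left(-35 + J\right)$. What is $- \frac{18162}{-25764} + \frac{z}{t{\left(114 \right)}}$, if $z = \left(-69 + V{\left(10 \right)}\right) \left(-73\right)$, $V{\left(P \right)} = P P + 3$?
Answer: $\frac{1047007}{2374582} \approx 0.44092$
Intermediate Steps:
$V{\left(P \right)} = 3 + P^{2}$ ($V{\left(P \right)} = P^{2} + 3 = 3 + P^{2}$)
$t{\left(J \right)} = \left(-35 + J\right) \left(5 + J\right)$ ($t{\left(J \right)} = \left(5 + J\right) \left(-35 + J\right) = \left(-35 + J\right) \left(5 + J\right)$)
$z = -2482$ ($z = \left(-69 + \left(3 + 10^{2}\right)\right) \left(-73\right) = \left(-69 + \left(3 + 100\right)\right) \left(-73\right) = \left(-69 + 103\right) \left(-73\right) = 34 \left(-73\right) = -2482$)
$- \frac{18162}{-25764} + \frac{z}{t{\left(114 \right)}} = - \frac{18162}{-25764} - \frac{2482}{-175 + 114^{2} - 3420} = \left(-18162\right) \left(- \frac{1}{25764}\right) - \frac{2482}{-175 + 12996 - 3420} = \frac{3027}{4294} - \frac{2482}{9401} = \frac{3027}{4294} - \frac{146}{553} = \frac{1047007}{2374582}$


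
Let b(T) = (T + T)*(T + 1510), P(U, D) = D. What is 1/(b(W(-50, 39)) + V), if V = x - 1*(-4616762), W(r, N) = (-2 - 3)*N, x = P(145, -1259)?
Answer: 1/4102653 ≈ 2.4374e-7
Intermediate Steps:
x = -1259
W(r, N) = -5*N
V = 4615503 (V = -1259 - 1*(-4616762) = -1259 + 4616762 = 4615503)
b(T) = 2*T*(1510 + T) (b(T) = (2*T)*(1510 + T) = 2*T*(1510 + T))
1/(b(W(-50, 39)) + V) = 1/(2*(-5*39)*(1510 - 5*39) + 4615503) = 1/(2*(-195)*(1510 - 195) + 4615503) = 1/(2*(-195)*1315 + 4615503) = 1/(-512850 + 4615503) = 1/4102653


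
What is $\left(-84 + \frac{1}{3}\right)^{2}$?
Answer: $\frac{63001}{9} \approx 7000.1$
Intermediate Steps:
$\left(-84 + \frac{1}{3}\right)^{2} = \left(- \frac{251}{3}\right)^{2} = \frac{63001}{9}$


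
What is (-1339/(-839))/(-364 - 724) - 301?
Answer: -274763771/912832 ≈ -301.00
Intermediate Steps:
(-1339/(-839))/(-364 - 724) - 301 = (-1339*(-1/839))/(-1088) - 301 = -1/1088*1339/839 - 301 = -1339/912832 - 301 = -274763771/912832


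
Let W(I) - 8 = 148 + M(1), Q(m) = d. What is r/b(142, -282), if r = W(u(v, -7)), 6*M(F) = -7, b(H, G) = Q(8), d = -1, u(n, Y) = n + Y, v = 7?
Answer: -929/6 ≈ -154.83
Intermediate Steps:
u(n, Y) = Y + n
Q(m) = -1
b(H, G) = -1
M(F) = -7/6 (M(F) = (⅙)*(-7) = -7/6)
W(I) = 929/6 (W(I) = 8 + (148 - 7/6) = 8 + 881/6 = 929/6)
r = 929/6 ≈ 154.83
r/b(142, -282) = (929/6)/(-1) = (929/6)*(-1) = -929/6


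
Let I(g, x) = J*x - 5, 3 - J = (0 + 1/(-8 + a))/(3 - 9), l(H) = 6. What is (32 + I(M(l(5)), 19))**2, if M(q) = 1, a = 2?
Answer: 9030025/1296 ≈ 6967.6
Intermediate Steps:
J = 107/36 (J = 3 - (0 + 1/(-8 + 2))/(3 - 9) = 3 - (0 + 1/(-6))/(-6) = 3 - (0 - 1/6)*(-1)/6 = 3 - (-1)*(-1)/(6*6) = 3 - 1*1/36 = 3 - 1/36 = 107/36 ≈ 2.9722)
I(g, x) = -5 + 107*x/36 (I(g, x) = 107*x/36 - 5 = -5 + 107*x/36)
(32 + I(M(l(5)), 19))**2 = (32 + (-5 + (107/36)*19))**2 = (32 + (-5 + 2033/36))**2 = (32 + 1853/36)**2 = (3005/36)**2 = 9030025/1296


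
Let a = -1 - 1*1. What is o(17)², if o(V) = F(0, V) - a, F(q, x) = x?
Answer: 361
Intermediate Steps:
a = -2 (a = -1 - 1 = -2)
o(V) = 2 + V (o(V) = V - 1*(-2) = V + 2 = 2 + V)
o(17)² = (2 + 17)² = 19² = 361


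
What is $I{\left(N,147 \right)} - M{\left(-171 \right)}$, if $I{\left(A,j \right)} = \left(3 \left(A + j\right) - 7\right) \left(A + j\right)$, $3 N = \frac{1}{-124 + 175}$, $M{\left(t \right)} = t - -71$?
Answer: $\frac{498640720}{7803} \approx 63904.0$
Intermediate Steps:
$M{\left(t \right)} = 71 + t$ ($M{\left(t \right)} = t + 71 = 71 + t$)
$N = \frac{1}{153}$ ($N = \frac{1}{3 \left(-124 + 175\right)} = \frac{1}{3 \cdot 51} = \frac{1}{3} \cdot \frac{1}{51} = \frac{1}{153} \approx 0.0065359$)
$I{\left(A,j \right)} = \left(A + j\right) \left(-7 + 3 A + 3 j\right)$ ($I{\left(A,j \right)} = \left(\left(3 A + 3 j\right) - 7\right) \left(A + j\right) = \left(-7 + 3 A + 3 j\right) \left(A + j\right) = \left(A + j\right) \left(-7 + 3 A + 3 j\right)$)
$I{\left(N,147 \right)} - M{\left(-171 \right)} = \left(\left(-7\right) \frac{1}{153} - 1029 + \frac{3}{23409} + 3 \cdot 147^{2} + 6 \cdot \frac{1}{153} \cdot 147\right) - \left(71 - 171\right) = \left(- \frac{7}{153} - 1029 + 3 \cdot \frac{1}{23409} + 3 \cdot 21609 + \frac{98}{17}\right) - -100 = \left(- \frac{7}{153} - 1029 + \frac{1}{7803} + 64827 + \frac{98}{17}\right) + 100 = \frac{497860420}{7803} + 100 = \frac{498640720}{7803}$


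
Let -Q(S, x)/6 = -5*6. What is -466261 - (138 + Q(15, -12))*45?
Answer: -480571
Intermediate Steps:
Q(S, x) = 180 (Q(S, x) = -(-30)*6 = -6*(-30) = 180)
-466261 - (138 + Q(15, -12))*45 = -466261 - (138 + 180)*45 = -466261 - 318*45 = -466261 - 1*14310 = -466261 - 14310 = -480571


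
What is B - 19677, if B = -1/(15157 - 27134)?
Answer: -235671428/11977 ≈ -19677.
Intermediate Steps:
B = 1/11977 (B = -1/(-11977) = -1*(-1/11977) = 1/11977 ≈ 8.3493e-5)
B - 19677 = 1/11977 - 19677 = -235671428/11977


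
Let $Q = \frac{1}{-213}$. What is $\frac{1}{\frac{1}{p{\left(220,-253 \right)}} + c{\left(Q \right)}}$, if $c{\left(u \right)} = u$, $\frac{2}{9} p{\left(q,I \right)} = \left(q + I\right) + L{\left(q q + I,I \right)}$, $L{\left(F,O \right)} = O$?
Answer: $- \frac{91377}{500} \approx -182.75$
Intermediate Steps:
$Q = - \frac{1}{213} \approx -0.0046948$
$p{\left(q,I \right)} = 9 I + \frac{9 q}{2}$ ($p{\left(q,I \right)} = \frac{9 \left(\left(q + I\right) + I\right)}{2} = \frac{9 \left(\left(I + q\right) + I\right)}{2} = \frac{9 \left(q + 2 I\right)}{2} = 9 I + \frac{9 q}{2}$)
$\frac{1}{\frac{1}{p{\left(220,-253 \right)}} + c{\left(Q \right)}} = \frac{1}{\frac{1}{9 \left(-253\right) + \frac{9}{2} \cdot 220} - \frac{1}{213}} = \frac{1}{\frac{1}{-2277 + 990} - \frac{1}{213}} = \frac{1}{\frac{1}{-1287} - \frac{1}{213}} = \frac{1}{- \frac{1}{1287} - \frac{1}{213}} = \frac{1}{- \frac{500}{91377}} = - \frac{91377}{500}$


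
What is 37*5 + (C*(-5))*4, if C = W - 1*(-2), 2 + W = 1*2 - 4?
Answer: 225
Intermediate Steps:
W = -4 (W = -2 + (1*2 - 4) = -2 + (2 - 4) = -2 - 2 = -4)
C = -2 (C = -4 - 1*(-2) = -4 + 2 = -2)
37*5 + (C*(-5))*4 = 37*5 - 2*(-5)*4 = 185 + 10*4 = 185 + 40 = 225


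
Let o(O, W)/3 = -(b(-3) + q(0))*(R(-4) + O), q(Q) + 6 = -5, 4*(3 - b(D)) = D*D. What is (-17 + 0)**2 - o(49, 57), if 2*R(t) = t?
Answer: -4625/4 ≈ -1156.3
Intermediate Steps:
b(D) = 3 - D**2/4 (b(D) = 3 - D*D/4 = 3 - D**2/4)
q(Q) = -11 (q(Q) = -6 - 5 = -11)
R(t) = t/2
o(O, W) = -123/2 + 123*O/4 (o(O, W) = 3*(-((3 - 1/4*(-3)**2) - 11)*((1/2)*(-4) + O)) = 3*(-((3 - 1/4*9) - 11)*(-2 + O)) = 3*(-((3 - 9/4) - 11)*(-2 + O)) = 3*(-(3/4 - 11)*(-2 + O)) = 3*(-(-41)*(-2 + O)/4) = 3*(-(41/2 - 41*O/4)) = 3*(-41/2 + 41*O/4) = -123/2 + 123*O/4)
(-17 + 0)**2 - o(49, 57) = (-17 + 0)**2 - (-123/2 + (123/4)*49) = (-17)**2 - (-123/2 + 6027/4) = 289 - 1*5781/4 = 289 - 5781/4 = -4625/4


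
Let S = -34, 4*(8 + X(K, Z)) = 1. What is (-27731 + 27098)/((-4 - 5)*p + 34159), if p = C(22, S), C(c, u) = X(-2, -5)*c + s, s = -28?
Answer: -1266/71891 ≈ -0.017610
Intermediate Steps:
X(K, Z) = -31/4 (X(K, Z) = -8 + (¼)*1 = -8 + ¼ = -31/4)
C(c, u) = -28 - 31*c/4 (C(c, u) = -31*c/4 - 28 = -28 - 31*c/4)
p = -397/2 (p = -28 - 31/4*22 = -28 - 341/2 = -397/2 ≈ -198.50)
(-27731 + 27098)/((-4 - 5)*p + 34159) = (-27731 + 27098)/((-4 - 5)*(-397/2) + 34159) = -633/(-9*(-397/2) + 34159) = -633/(3573/2 + 34159) = -633/71891/2 = -633*2/71891 = -1266/71891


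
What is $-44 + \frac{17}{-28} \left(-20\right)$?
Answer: $- \frac{223}{7} \approx -31.857$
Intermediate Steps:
$-44 + \frac{17}{-28} \left(-20\right) = -44 + 17 \left(- \frac{1}{28}\right) \left(-20\right) = -44 - - \frac{85}{7} = -44 + \frac{85}{7} = - \frac{223}{7}$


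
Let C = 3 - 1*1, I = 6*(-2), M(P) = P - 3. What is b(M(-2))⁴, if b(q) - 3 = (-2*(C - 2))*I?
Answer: 81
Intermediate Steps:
M(P) = -3 + P
I = -12
C = 2 (C = 3 - 1 = 2)
b(q) = 3 (b(q) = 3 - 2*(2 - 2)*(-12) = 3 - 2*0*(-12) = 3 + 0*(-12) = 3 + 0 = 3)
b(M(-2))⁴ = 3⁴ = 81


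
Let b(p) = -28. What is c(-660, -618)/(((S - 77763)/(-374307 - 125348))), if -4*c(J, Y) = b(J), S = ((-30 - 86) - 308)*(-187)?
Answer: -699517/305 ≈ -2293.5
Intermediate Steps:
S = 79288 (S = (-116 - 308)*(-187) = -424*(-187) = 79288)
c(J, Y) = 7 (c(J, Y) = -¼*(-28) = 7)
c(-660, -618)/(((S - 77763)/(-374307 - 125348))) = 7/(((79288 - 77763)/(-374307 - 125348))) = 7/((1525/(-499655))) = 7/((1525*(-1/499655))) = 7/(-305/99931) = 7*(-99931/305) = -699517/305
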